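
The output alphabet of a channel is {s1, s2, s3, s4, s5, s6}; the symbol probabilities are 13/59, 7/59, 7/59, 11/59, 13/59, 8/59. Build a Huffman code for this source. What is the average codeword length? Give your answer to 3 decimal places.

Repeatedly combine the two least-probable nodes; the expected code length is the sum of the merged weights.
merge 7/59 + 7/59 → 14/59
merge 8/59 + 11/59 → 19/59
merge 13/59 + 13/59 → 26/59
merge 14/59 + 19/59 → 33/59
merge 26/59 + 33/59 → 1
L = 14/59 + 19/59 + 26/59 + 33/59 + 1 = 151/59 ≈ 2.559 bits/symbol.

2.559 bits/symbol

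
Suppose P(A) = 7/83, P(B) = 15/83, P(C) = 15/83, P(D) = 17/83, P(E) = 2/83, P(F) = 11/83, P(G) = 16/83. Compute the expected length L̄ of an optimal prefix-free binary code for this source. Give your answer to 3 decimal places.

Repeatedly combine the two least-probable nodes; the expected code length is the sum of the merged weights.
merge 2/83 + 7/83 → 9/83
merge 9/83 + 11/83 → 20/83
merge 15/83 + 15/83 → 30/83
merge 16/83 + 17/83 → 33/83
merge 20/83 + 30/83 → 50/83
merge 33/83 + 50/83 → 1
L = 9/83 + 20/83 + 30/83 + 33/83 + 50/83 + 1 = 225/83 ≈ 2.711 bits/symbol.

2.711 bits/symbol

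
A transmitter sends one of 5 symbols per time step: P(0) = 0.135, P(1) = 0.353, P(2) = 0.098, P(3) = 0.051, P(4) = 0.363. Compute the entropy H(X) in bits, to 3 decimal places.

1.998 bits

H = −Σ pᵢ log₂ pᵢ.
−0.135·log₂(0.135) = 0.3900
−0.353·log₂(0.353) = 0.5303
−0.098·log₂(0.098) = 0.3284
−0.051·log₂(0.051) = 0.2190
−0.363·log₂(0.363) = 0.5307
Sum ≈ 1.9984 → 1.998 bits.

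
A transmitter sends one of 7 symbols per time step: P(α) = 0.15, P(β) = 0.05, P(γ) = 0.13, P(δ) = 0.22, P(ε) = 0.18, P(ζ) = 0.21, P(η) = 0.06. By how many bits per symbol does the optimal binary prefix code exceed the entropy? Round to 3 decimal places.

Entropy H = −Σ p log₂ p ≈ 2.6515 bits.
Huffman merges: 1/20+3/50→11/100; 11/100+13/100→6/25; 3/20+9/50→33/100; 21/100+11/50→43/100; 6/25+33/100→57/100; 43/100+57/100→1. L = 67/25 ≈ 2.6800.
L − H = 2.6800 − 2.6515 = 0.028 bits.

0.028 bits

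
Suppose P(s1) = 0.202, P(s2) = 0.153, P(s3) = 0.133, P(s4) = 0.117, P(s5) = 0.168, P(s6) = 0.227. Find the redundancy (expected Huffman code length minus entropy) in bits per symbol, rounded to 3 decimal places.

Entropy H = −Σ p log₂ p ≈ 2.5477 bits.
Huffman merges: 117/1000+133/1000→1/4; 153/1000+21/125→321/1000; 101/500+227/1000→429/1000; 1/4+321/1000→571/1000; 429/1000+571/1000→1. L = 2571/1000 ≈ 2.5710.
L − H = 2.5710 − 2.5477 = 0.023 bits.

0.023 bits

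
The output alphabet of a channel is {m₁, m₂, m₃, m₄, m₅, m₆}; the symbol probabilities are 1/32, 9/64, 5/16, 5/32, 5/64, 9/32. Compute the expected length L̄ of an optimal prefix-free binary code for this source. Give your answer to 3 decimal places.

Repeatedly combine the two least-probable nodes; the expected code length is the sum of the merged weights.
merge 1/32 + 5/64 → 7/64
merge 7/64 + 9/64 → 1/4
merge 5/32 + 1/4 → 13/32
merge 9/32 + 5/16 → 19/32
merge 13/32 + 19/32 → 1
L = 7/64 + 1/4 + 13/32 + 19/32 + 1 = 151/64 ≈ 2.359 bits/symbol.

2.359 bits/symbol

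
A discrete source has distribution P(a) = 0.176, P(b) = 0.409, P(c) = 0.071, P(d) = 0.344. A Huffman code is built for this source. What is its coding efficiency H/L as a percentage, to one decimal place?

96.3%

Entropy H = −Σ p log₂ p ≈ 1.7692 bits.
Huffman merges: 71/1000+22/125→247/1000; 247/1000+43/125→591/1000; 409/1000+591/1000→1. L = 919/500 ≈ 1.8380.
Efficiency = H/L = 1.7692/1.8380 = 96.3%.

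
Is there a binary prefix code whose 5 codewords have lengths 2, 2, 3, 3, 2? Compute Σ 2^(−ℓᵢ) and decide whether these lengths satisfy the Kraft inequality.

With common denominator 2^3 = 8: Σ 2^(−ℓᵢ) = 2/8 + 2/8 + 1/8 + 1/8 + 2/8 = 8/8 = 1.
Kraft's inequality requires Σ ≤ 1; here Σ = 1 ≤ 1, so such a prefix code exists.

1; yes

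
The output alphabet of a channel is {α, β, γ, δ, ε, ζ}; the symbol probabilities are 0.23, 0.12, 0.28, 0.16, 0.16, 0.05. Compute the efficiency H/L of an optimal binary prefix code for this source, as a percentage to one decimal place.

97.6%

Entropy H = −Σ p log₂ p ≈ 2.4311 bits.
Huffman merges: 1/20+3/25→17/100; 4/25+4/25→8/25; 17/100+23/100→2/5; 7/25+8/25→3/5; 2/5+3/5→1. L = 249/100 ≈ 2.4900.
Efficiency = H/L = 2.4311/2.4900 = 97.6%.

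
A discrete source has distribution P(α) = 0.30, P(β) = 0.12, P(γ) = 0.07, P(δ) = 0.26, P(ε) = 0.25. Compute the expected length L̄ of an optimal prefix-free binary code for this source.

Repeatedly combine the two least-probable nodes; the expected code length is the sum of the merged weights.
merge 7/100 + 3/25 → 19/100
merge 19/100 + 1/4 → 11/25
merge 13/50 + 3/10 → 14/25
merge 11/25 + 14/25 → 1
L = 19/100 + 11/25 + 14/25 + 1 = 219/100 = 2.19 bits/symbol.

2.19 bits/symbol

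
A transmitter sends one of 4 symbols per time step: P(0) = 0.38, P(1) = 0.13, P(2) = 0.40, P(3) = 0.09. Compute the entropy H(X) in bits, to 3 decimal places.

H = −Σ pᵢ log₂ pᵢ.
−0.38·log₂(0.38) = 0.5305
−0.13·log₂(0.13) = 0.3826
−0.40·log₂(0.40) = 0.5288
−0.09·log₂(0.09) = 0.3127
Sum ≈ 1.7545 → 1.755 bits.

1.755 bits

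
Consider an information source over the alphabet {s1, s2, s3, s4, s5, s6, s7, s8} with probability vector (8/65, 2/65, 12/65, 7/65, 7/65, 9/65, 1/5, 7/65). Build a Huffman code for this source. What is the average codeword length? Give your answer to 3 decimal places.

Repeatedly combine the two least-probable nodes; the expected code length is the sum of the merged weights.
merge 2/65 + 7/65 → 9/65
merge 7/65 + 7/65 → 14/65
merge 8/65 + 9/65 → 17/65
merge 9/65 + 12/65 → 21/65
merge 1/5 + 14/65 → 27/65
merge 17/65 + 21/65 → 38/65
merge 27/65 + 38/65 → 1
L = 9/65 + 14/65 + 17/65 + 21/65 + 27/65 + 38/65 + 1 = 191/65 ≈ 2.938 bits/symbol.

2.938 bits/symbol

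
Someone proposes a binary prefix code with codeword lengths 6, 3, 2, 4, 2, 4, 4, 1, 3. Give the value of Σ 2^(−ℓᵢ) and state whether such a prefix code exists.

1.453125; no

With common denominator 2^6 = 64: Σ 2^(−ℓᵢ) = 1/64 + 8/64 + 16/64 + 4/64 + 16/64 + 4/64 + 4/64 + 32/64 + 8/64 = 93/64 = 1.453125.
Kraft's inequality requires Σ ≤ 1; here Σ = 1.453125 > 1, so no such prefix code exists.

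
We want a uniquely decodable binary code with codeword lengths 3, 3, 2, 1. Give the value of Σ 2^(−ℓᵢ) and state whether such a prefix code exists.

1; yes

With common denominator 2^3 = 8: Σ 2^(−ℓᵢ) = 1/8 + 1/8 + 2/8 + 4/8 = 8/8 = 1.
Kraft's inequality requires Σ ≤ 1; here Σ = 1 ≤ 1, so such a prefix code exists.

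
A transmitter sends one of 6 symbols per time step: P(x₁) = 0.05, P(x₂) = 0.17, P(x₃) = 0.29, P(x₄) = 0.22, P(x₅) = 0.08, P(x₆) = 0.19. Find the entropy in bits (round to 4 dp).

H = −Σ pᵢ log₂ pᵢ.
−0.05·log₂(0.05) = 0.2161
−0.17·log₂(0.17) = 0.4346
−0.29·log₂(0.29) = 0.5179
−0.22·log₂(0.22) = 0.4806
−0.08·log₂(0.08) = 0.2915
−0.19·log₂(0.19) = 0.4552
Sum ≈ 2.3959 → 2.3959 bits.

2.3959 bits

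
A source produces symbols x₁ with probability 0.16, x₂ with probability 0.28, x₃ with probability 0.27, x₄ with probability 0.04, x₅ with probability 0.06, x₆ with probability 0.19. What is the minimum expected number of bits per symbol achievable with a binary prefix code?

2.36 bits/symbol

Repeatedly combine the two least-probable nodes; the expected code length is the sum of the merged weights.
merge 1/25 + 3/50 → 1/10
merge 1/10 + 4/25 → 13/50
merge 19/100 + 13/50 → 9/20
merge 27/100 + 7/25 → 11/20
merge 9/20 + 11/20 → 1
L = 1/10 + 13/50 + 9/20 + 11/20 + 1 = 59/25 = 2.36 bits/symbol.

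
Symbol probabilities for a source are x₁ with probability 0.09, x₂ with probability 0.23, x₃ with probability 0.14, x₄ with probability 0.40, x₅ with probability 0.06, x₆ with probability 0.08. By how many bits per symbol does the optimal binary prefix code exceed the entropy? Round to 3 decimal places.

0.079 bits

Entropy H = −Σ p log₂ p ≈ 2.2612 bits.
Huffman merges: 3/50+2/25→7/50; 9/100+7/50→23/100; 7/50+23/100→37/100; 23/100+37/100→3/5; 2/5+3/5→1. L = 117/50 ≈ 2.3400.
L − H = 2.3400 − 2.2612 = 0.079 bits.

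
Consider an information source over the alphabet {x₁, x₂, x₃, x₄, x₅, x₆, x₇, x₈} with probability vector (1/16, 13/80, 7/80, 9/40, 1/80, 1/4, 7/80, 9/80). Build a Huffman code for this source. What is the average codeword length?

2.7625 bits/symbol

Repeatedly combine the two least-probable nodes; the expected code length is the sum of the merged weights.
merge 1/80 + 1/16 → 3/40
merge 3/40 + 7/80 → 13/80
merge 7/80 + 9/80 → 1/5
merge 13/80 + 13/80 → 13/40
merge 1/5 + 9/40 → 17/40
merge 1/4 + 13/40 → 23/40
merge 17/40 + 23/40 → 1
L = 3/40 + 13/80 + 1/5 + 13/40 + 17/40 + 23/40 + 1 = 221/80 = 2.7625 bits/symbol.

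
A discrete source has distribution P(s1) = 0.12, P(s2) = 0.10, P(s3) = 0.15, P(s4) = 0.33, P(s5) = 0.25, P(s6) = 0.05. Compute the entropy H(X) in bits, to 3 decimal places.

H = −Σ pᵢ log₂ pᵢ.
−0.12·log₂(0.12) = 0.3671
−0.10·log₂(0.10) = 0.3322
−0.15·log₂(0.15) = 0.4105
−0.33·log₂(0.33) = 0.5278
−0.25·log₂(0.25) = 0.5000
−0.05·log₂(0.05) = 0.2161
Sum ≈ 2.3537 → 2.354 bits.

2.354 bits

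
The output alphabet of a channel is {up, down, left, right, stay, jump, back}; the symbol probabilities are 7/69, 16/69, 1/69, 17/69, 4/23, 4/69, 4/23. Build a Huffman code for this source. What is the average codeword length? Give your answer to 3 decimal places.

Repeatedly combine the two least-probable nodes; the expected code length is the sum of the merged weights.
merge 1/69 + 4/69 → 5/69
merge 5/69 + 7/69 → 4/23
merge 4/23 + 4/23 → 8/23
merge 4/23 + 16/69 → 28/69
merge 17/69 + 8/23 → 41/69
merge 28/69 + 41/69 → 1
L = 5/69 + 4/23 + 8/23 + 28/69 + 41/69 + 1 = 179/69 ≈ 2.594 bits/symbol.

2.594 bits/symbol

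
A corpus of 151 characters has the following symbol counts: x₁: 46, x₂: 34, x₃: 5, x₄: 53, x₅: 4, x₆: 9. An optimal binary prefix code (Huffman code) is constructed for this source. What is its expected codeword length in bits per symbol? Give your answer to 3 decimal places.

2.172 bits/symbol

Probabilities are the counts divided by 151.
Repeatedly combine the two least-probable nodes; the expected code length is the sum of the merged weights.
merge 4/151 + 5/151 → 9/151
merge 9/151 + 9/151 → 18/151
merge 18/151 + 34/151 → 52/151
merge 46/151 + 52/151 → 98/151
merge 53/151 + 98/151 → 1
L = 9/151 + 18/151 + 52/151 + 98/151 + 1 = 328/151 ≈ 2.172 bits/symbol.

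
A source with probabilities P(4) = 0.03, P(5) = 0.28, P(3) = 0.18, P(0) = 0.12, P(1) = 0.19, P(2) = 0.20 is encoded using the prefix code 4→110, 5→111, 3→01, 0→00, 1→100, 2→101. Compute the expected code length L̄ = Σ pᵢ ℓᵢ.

L̄ = Σ pᵢ·ℓᵢ = 0.03·3 + 0.28·3 + 0.18·2 + 0.12·2 + 0.19·3 + 0.20·3 = 2.7 bits/symbol.

2.7 bits/symbol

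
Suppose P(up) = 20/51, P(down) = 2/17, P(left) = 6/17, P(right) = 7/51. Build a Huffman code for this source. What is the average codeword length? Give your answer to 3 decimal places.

Repeatedly combine the two least-probable nodes; the expected code length is the sum of the merged weights.
merge 2/17 + 7/51 → 13/51
merge 13/51 + 6/17 → 31/51
merge 20/51 + 31/51 → 1
L = 13/51 + 31/51 + 1 = 95/51 ≈ 1.863 bits/symbol.

1.863 bits/symbol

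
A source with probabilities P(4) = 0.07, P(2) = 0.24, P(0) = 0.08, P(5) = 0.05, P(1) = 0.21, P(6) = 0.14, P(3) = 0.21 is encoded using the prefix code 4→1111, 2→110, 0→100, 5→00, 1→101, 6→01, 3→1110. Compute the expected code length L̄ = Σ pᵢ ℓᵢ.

3.09 bits/symbol

L̄ = Σ pᵢ·ℓᵢ = 0.07·4 + 0.24·3 + 0.08·3 + 0.05·2 + 0.21·3 + 0.14·2 + 0.21·4 = 3.09 bits/symbol.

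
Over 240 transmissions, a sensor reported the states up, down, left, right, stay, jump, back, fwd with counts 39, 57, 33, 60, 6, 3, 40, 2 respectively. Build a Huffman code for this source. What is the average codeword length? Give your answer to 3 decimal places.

2.579 bits/symbol

Probabilities are the counts divided by 240.
Repeatedly combine the two least-probable nodes; the expected code length is the sum of the merged weights.
merge 1/120 + 1/80 → 1/48
merge 1/48 + 1/40 → 11/240
merge 11/240 + 11/80 → 11/60
merge 13/80 + 1/6 → 79/240
merge 11/60 + 19/80 → 101/240
merge 1/4 + 79/240 → 139/240
merge 101/240 + 139/240 → 1
L = 1/48 + 11/240 + 11/60 + 79/240 + 101/240 + 139/240 + 1 = 619/240 ≈ 2.579 bits/symbol.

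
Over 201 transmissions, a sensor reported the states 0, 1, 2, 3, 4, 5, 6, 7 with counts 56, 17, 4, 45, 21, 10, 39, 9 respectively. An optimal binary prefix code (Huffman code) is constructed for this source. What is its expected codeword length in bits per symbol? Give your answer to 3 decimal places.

2.672 bits/symbol

Probabilities are the counts divided by 201.
Repeatedly combine the two least-probable nodes; the expected code length is the sum of the merged weights.
merge 4/201 + 3/67 → 13/201
merge 10/201 + 13/201 → 23/201
merge 17/201 + 7/67 → 38/201
merge 23/201 + 38/201 → 61/201
merge 13/67 + 15/67 → 28/67
merge 56/201 + 61/201 → 39/67
merge 28/67 + 39/67 → 1
L = 13/201 + 23/201 + 38/201 + 61/201 + 28/67 + 39/67 + 1 = 179/67 ≈ 2.672 bits/symbol.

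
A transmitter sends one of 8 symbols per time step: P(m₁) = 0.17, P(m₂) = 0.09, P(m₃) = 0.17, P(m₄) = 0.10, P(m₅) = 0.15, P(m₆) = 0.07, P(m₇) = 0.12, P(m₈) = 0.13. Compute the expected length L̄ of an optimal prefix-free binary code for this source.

Repeatedly combine the two least-probable nodes; the expected code length is the sum of the merged weights.
merge 7/100 + 9/100 → 4/25
merge 1/10 + 3/25 → 11/50
merge 13/100 + 3/20 → 7/25
merge 4/25 + 17/100 → 33/100
merge 17/100 + 11/50 → 39/100
merge 7/25 + 33/100 → 61/100
merge 39/100 + 61/100 → 1
L = 4/25 + 11/50 + 7/25 + 33/100 + 39/100 + 61/100 + 1 = 299/100 = 2.99 bits/symbol.

2.99 bits/symbol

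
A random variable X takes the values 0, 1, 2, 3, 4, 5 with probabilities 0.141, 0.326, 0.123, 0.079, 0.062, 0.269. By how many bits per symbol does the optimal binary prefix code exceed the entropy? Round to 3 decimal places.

Entropy H = −Σ p log₂ p ≈ 2.3451 bits.
Huffman merges: 31/500+79/1000→141/1000; 123/1000+141/1000→33/125; 141/1000+33/125→81/200; 269/1000+163/500→119/200; 81/200+119/200→1. L = 481/200 ≈ 2.4050.
L − H = 2.4050 − 2.3451 = 0.060 bits.

0.060 bits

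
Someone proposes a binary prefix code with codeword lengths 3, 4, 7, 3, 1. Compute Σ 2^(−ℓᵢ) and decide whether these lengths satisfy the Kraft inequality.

With common denominator 2^7 = 128: Σ 2^(−ℓᵢ) = 16/128 + 8/128 + 1/128 + 16/128 + 64/128 = 105/128 = 0.8203125.
Kraft's inequality requires Σ ≤ 1; here Σ = 0.8203125 ≤ 1, so such a prefix code exists.

0.8203125; yes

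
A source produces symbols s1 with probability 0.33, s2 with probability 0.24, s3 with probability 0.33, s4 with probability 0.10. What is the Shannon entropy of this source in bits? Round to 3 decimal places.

1.882 bits

H = −Σ pᵢ log₂ pᵢ.
−0.33·log₂(0.33) = 0.5278
−0.24·log₂(0.24) = 0.4941
−0.33·log₂(0.33) = 0.5278
−0.10·log₂(0.10) = 0.3322
Sum ≈ 1.8820 → 1.882 bits.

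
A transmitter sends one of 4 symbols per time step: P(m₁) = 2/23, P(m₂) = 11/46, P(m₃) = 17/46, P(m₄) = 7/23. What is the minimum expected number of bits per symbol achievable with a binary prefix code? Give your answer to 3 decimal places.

1.957 bits/symbol

Repeatedly combine the two least-probable nodes; the expected code length is the sum of the merged weights.
merge 2/23 + 11/46 → 15/46
merge 7/23 + 15/46 → 29/46
merge 17/46 + 29/46 → 1
L = 15/46 + 29/46 + 1 = 45/23 ≈ 1.957 bits/symbol.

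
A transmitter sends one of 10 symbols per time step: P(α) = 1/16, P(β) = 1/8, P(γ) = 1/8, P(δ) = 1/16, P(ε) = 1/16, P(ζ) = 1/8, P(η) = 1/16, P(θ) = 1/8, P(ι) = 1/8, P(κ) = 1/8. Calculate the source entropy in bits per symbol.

3.25 bits

Each probability is a power of 1/2, so log₂(1/p) is an integer.
H = Σ p·log₂(1/p) = 1/16·4 + 1/8·3 + 1/8·3 + 1/16·4 + 1/16·4 + 1/8·3 + 1/16·4 + 1/8·3 + 1/8·3 + 1/8·3 = 3.25 bits.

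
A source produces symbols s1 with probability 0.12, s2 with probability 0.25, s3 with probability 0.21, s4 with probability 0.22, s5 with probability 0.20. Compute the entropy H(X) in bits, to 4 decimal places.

2.2848 bits

H = −Σ pᵢ log₂ pᵢ.
−0.12·log₂(0.12) = 0.3671
−0.25·log₂(0.25) = 0.5000
−0.21·log₂(0.21) = 0.4728
−0.22·log₂(0.22) = 0.4806
−0.20·log₂(0.20) = 0.4644
Sum ≈ 2.2848 → 2.2848 bits.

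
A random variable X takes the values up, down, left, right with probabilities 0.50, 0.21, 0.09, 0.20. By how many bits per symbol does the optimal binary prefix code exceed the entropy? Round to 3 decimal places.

Entropy H = −Σ p log₂ p ≈ 1.7499 bits.
Huffman merges: 9/100+1/5→29/100; 21/100+29/100→1/2; 1/2+1/2→1. L = 179/100 ≈ 1.7900.
L − H = 1.7900 − 1.7499 = 0.040 bits.

0.040 bits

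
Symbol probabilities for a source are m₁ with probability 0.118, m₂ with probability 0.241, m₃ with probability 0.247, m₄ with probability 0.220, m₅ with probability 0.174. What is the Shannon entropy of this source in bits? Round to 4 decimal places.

H = −Σ pᵢ log₂ pᵢ.
−0.118·log₂(0.118) = 0.3638
−0.241·log₂(0.241) = 0.4947
−0.247·log₂(0.247) = 0.4983
−0.220·log₂(0.220) = 0.4806
−0.174·log₂(0.174) = 0.4390
Sum ≈ 2.2764 → 2.2764 bits.

2.2764 bits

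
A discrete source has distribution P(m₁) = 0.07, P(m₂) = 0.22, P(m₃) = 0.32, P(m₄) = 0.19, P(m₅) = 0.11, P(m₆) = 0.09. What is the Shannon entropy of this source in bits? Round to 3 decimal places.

H = −Σ pᵢ log₂ pᵢ.
−0.07·log₂(0.07) = 0.2686
−0.22·log₂(0.22) = 0.4806
−0.32·log₂(0.32) = 0.5260
−0.19·log₂(0.19) = 0.4552
−0.11·log₂(0.11) = 0.3503
−0.09·log₂(0.09) = 0.3127
Sum ≈ 2.3933 → 2.393 bits.

2.393 bits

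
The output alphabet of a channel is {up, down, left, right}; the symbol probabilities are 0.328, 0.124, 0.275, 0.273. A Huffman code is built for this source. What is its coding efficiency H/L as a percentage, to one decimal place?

Entropy H = −Σ p log₂ p ≈ 1.9245 bits.
Huffman merges: 31/250+273/1000→397/1000; 11/40+41/125→603/1000; 397/1000+603/1000→1. L = 2 ≈ 2.0000.
Efficiency = H/L = 1.9245/2.0000 = 96.2%.

96.2%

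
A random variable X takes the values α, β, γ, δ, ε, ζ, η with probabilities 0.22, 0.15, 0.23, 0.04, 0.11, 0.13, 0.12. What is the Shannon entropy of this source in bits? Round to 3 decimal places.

H = −Σ pᵢ log₂ pᵢ.
−0.22·log₂(0.22) = 0.4806
−0.15·log₂(0.15) = 0.4105
−0.23·log₂(0.23) = 0.4877
−0.04·log₂(0.04) = 0.1858
−0.11·log₂(0.11) = 0.3503
−0.13·log₂(0.13) = 0.3826
−0.12·log₂(0.12) = 0.3671
Sum ≈ 2.6645 → 2.665 bits.

2.665 bits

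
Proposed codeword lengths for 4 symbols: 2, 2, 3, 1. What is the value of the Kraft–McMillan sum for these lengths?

With common denominator 2^3 = 8: Σ 2^(−ℓᵢ) = 2/8 + 2/8 + 1/8 + 4/8 = 9/8 = 1.125.

1.125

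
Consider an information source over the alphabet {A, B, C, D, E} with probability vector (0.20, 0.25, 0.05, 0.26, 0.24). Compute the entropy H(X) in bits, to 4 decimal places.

H = −Σ pᵢ log₂ pᵢ.
−0.20·log₂(0.20) = 0.4644
−0.25·log₂(0.25) = 0.5000
−0.05·log₂(0.05) = 0.2161
−0.26·log₂(0.26) = 0.5053
−0.24·log₂(0.24) = 0.4941
Sum ≈ 2.1799 → 2.1799 bits.

2.1799 bits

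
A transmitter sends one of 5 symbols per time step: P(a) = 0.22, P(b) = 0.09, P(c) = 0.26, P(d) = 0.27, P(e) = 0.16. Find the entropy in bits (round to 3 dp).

2.232 bits

H = −Σ pᵢ log₂ pᵢ.
−0.22·log₂(0.22) = 0.4806
−0.09·log₂(0.09) = 0.3127
−0.26·log₂(0.26) = 0.5053
−0.27·log₂(0.27) = 0.5100
−0.16·log₂(0.16) = 0.4230
Sum ≈ 2.2316 → 2.232 bits.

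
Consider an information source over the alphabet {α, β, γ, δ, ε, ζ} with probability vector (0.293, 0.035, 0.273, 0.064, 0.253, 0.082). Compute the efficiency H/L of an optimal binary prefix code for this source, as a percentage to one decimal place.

Entropy H = −Σ p log₂ p ≈ 2.2509 bits.
Huffman merges: 7/200+8/125→99/1000; 41/500+99/1000→181/1000; 181/1000+253/1000→217/500; 273/1000+293/1000→283/500; 217/500+283/500→1. L = 57/25 ≈ 2.2800.
Efficiency = H/L = 2.2509/2.2800 = 98.7%.

98.7%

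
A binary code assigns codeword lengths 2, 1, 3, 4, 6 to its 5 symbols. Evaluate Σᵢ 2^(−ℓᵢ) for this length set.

With common denominator 2^6 = 64: Σ 2^(−ℓᵢ) = 16/64 + 32/64 + 8/64 + 4/64 + 1/64 = 61/64 = 0.953125.

0.953125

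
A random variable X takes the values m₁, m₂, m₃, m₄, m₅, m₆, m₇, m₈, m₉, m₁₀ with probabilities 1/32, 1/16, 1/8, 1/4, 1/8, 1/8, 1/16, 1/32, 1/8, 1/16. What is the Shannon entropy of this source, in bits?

Each probability is a power of 1/2, so log₂(1/p) is an integer.
H = Σ p·log₂(1/p) = 1/32·5 + 1/16·4 + 1/8·3 + 1/4·2 + 1/8·3 + 1/8·3 + 1/16·4 + 1/32·5 + 1/8·3 + 1/16·4 = 3.0625 bits.

3.0625 bits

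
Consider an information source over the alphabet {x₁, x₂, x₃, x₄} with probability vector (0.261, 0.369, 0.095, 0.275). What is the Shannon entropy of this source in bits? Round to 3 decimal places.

H = −Σ pᵢ log₂ pᵢ.
−0.261·log₂(0.261) = 0.5058
−0.369·log₂(0.369) = 0.5307
−0.095·log₂(0.095) = 0.3226
−0.275·log₂(0.275) = 0.5122
Sum ≈ 1.8713 → 1.871 bits.

1.871 bits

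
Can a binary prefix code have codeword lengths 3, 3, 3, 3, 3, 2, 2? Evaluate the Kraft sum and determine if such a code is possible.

1.125; no

With common denominator 2^3 = 8: Σ 2^(−ℓᵢ) = 1/8 + 1/8 + 1/8 + 1/8 + 1/8 + 2/8 + 2/8 = 9/8 = 1.125.
Kraft's inequality requires Σ ≤ 1; here Σ = 1.125 > 1, so no such prefix code exists.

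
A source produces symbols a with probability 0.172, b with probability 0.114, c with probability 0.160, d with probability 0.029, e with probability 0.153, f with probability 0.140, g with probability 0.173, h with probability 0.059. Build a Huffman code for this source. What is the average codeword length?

2.915 bits/symbol

Repeatedly combine the two least-probable nodes; the expected code length is the sum of the merged weights.
merge 29/1000 + 59/1000 → 11/125
merge 11/125 + 57/500 → 101/500
merge 7/50 + 153/1000 → 293/1000
merge 4/25 + 43/250 → 83/250
merge 173/1000 + 101/500 → 3/8
merge 293/1000 + 83/250 → 5/8
merge 3/8 + 5/8 → 1
L = 11/125 + 101/500 + 293/1000 + 83/250 + 3/8 + 5/8 + 1 = 583/200 = 2.915 bits/symbol.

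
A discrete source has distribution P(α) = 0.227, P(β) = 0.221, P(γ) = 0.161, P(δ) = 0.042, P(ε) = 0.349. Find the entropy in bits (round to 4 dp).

2.1132 bits

H = −Σ pᵢ log₂ pᵢ.
−0.227·log₂(0.227) = 0.4856
−0.221·log₂(0.221) = 0.4813
−0.161·log₂(0.161) = 0.4242
−0.042·log₂(0.042) = 0.1921
−0.349·log₂(0.349) = 0.5300
Sum ≈ 2.1132 → 2.1132 bits.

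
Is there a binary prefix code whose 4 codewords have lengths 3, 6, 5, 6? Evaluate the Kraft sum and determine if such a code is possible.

0.1875; yes

With common denominator 2^6 = 64: Σ 2^(−ℓᵢ) = 8/64 + 1/64 + 2/64 + 1/64 = 12/64 = 0.1875.
Kraft's inequality requires Σ ≤ 1; here Σ = 0.1875 ≤ 1, so such a prefix code exists.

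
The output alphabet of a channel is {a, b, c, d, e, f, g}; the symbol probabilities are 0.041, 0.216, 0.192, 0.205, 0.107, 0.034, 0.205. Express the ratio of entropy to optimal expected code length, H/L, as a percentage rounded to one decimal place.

97.8%

Entropy H = −Σ p log₂ p ≈ 2.5719 bits.
Huffman merges: 17/500+41/1000→3/40; 3/40+107/1000→91/500; 91/500+24/125→187/500; 41/200+41/200→41/100; 27/125+187/500→59/100; 41/100+59/100→1. L = 2631/1000 ≈ 2.6310.
Efficiency = H/L = 2.5719/2.6310 = 97.8%.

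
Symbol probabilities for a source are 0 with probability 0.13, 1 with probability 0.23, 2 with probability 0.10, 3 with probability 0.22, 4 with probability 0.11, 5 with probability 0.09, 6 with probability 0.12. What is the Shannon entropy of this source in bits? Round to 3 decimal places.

H = −Σ pᵢ log₂ pᵢ.
−0.13·log₂(0.13) = 0.3826
−0.23·log₂(0.23) = 0.4877
−0.10·log₂(0.10) = 0.3322
−0.22·log₂(0.22) = 0.4806
−0.11·log₂(0.11) = 0.3503
−0.09·log₂(0.09) = 0.3127
−0.12·log₂(0.12) = 0.3671
Sum ≈ 2.7131 → 2.713 bits.

2.713 bits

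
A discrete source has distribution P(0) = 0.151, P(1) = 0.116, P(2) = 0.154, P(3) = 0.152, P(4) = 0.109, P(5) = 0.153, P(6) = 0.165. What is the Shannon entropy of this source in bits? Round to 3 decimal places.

2.793 bits

H = −Σ pᵢ log₂ pᵢ.
−0.151·log₂(0.151) = 0.4118
−0.116·log₂(0.116) = 0.3605
−0.154·log₂(0.154) = 0.4156
−0.152·log₂(0.152) = 0.4131
−0.109·log₂(0.109) = 0.3485
−0.153·log₂(0.153) = 0.4144
−0.165·log₂(0.165) = 0.4289
Sum ≈ 2.7929 → 2.793 bits.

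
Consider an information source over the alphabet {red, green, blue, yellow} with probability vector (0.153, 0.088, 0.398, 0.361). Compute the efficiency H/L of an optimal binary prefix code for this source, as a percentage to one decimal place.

Entropy H = −Σ p log₂ p ≈ 1.7826 bits.
Huffman merges: 11/125+153/1000→241/1000; 241/1000+361/1000→301/500; 199/500+301/500→1. L = 1843/1000 ≈ 1.8430.
Efficiency = H/L = 1.7826/1.8430 = 96.7%.

96.7%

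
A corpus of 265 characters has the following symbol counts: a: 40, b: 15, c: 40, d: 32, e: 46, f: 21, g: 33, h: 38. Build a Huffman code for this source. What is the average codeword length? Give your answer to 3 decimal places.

Probabilities are the counts divided by 265.
Repeatedly combine the two least-probable nodes; the expected code length is the sum of the merged weights.
merge 3/53 + 21/265 → 36/265
merge 32/265 + 33/265 → 13/53
merge 36/265 + 38/265 → 74/265
merge 8/53 + 8/53 → 16/53
merge 46/265 + 13/53 → 111/265
merge 74/265 + 16/53 → 154/265
merge 111/265 + 154/265 → 1
L = 36/265 + 13/53 + 74/265 + 16/53 + 111/265 + 154/265 + 1 = 157/53 ≈ 2.962 bits/symbol.

2.962 bits/symbol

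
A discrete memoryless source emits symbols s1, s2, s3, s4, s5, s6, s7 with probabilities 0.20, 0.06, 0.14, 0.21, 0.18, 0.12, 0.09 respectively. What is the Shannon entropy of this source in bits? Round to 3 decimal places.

H = −Σ pᵢ log₂ pᵢ.
−0.20·log₂(0.20) = 0.4644
−0.06·log₂(0.06) = 0.2435
−0.14·log₂(0.14) = 0.3971
−0.21·log₂(0.21) = 0.4728
−0.18·log₂(0.18) = 0.4453
−0.12·log₂(0.12) = 0.3671
−0.09·log₂(0.09) = 0.3127
Sum ≈ 2.7029 → 2.703 bits.

2.703 bits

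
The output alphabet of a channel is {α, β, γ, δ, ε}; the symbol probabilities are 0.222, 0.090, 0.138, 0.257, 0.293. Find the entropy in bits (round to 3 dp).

H = −Σ pᵢ log₂ pᵢ.
−0.222·log₂(0.222) = 0.4820
−0.090·log₂(0.090) = 0.3127
−0.138·log₂(0.138) = 0.3943
−0.257·log₂(0.257) = 0.5038
−0.293·log₂(0.293) = 0.5189
Sum ≈ 2.2117 → 2.212 bits.

2.212 bits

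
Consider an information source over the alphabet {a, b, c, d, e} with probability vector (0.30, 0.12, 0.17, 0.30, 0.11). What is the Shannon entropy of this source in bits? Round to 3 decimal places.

2.194 bits

H = −Σ pᵢ log₂ pᵢ.
−0.30·log₂(0.30) = 0.5211
−0.12·log₂(0.12) = 0.3671
−0.17·log₂(0.17) = 0.4346
−0.30·log₂(0.30) = 0.5211
−0.11·log₂(0.11) = 0.3503
Sum ≈ 2.1941 → 2.194 bits.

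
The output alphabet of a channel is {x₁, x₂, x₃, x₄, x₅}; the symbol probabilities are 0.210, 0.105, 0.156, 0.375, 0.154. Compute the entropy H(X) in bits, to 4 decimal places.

2.1787 bits

H = −Σ pᵢ log₂ pᵢ.
−0.210·log₂(0.210) = 0.4728
−0.105·log₂(0.105) = 0.3414
−0.156·log₂(0.156) = 0.4181
−0.375·log₂(0.375) = 0.5306
−0.154·log₂(0.154) = 0.4156
Sum ≈ 2.1787 → 2.1787 bits.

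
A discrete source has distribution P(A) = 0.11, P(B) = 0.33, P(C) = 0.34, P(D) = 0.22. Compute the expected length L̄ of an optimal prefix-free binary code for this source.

Repeatedly combine the two least-probable nodes; the expected code length is the sum of the merged weights.
merge 11/100 + 11/50 → 33/100
merge 33/100 + 33/100 → 33/50
merge 17/50 + 33/50 → 1
L = 33/100 + 33/50 + 1 = 199/100 = 1.99 bits/symbol.

1.99 bits/symbol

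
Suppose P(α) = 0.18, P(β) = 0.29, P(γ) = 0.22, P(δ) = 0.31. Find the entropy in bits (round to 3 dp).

H = −Σ pᵢ log₂ pᵢ.
−0.18·log₂(0.18) = 0.4453
−0.29·log₂(0.29) = 0.5179
−0.22·log₂(0.22) = 0.4806
−0.31·log₂(0.31) = 0.5238
Sum ≈ 1.9676 → 1.968 bits.

1.968 bits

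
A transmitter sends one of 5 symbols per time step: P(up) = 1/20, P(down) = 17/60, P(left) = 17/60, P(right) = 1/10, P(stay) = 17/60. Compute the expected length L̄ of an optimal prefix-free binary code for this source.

2.15 bits/symbol

Repeatedly combine the two least-probable nodes; the expected code length is the sum of the merged weights.
merge 1/20 + 1/10 → 3/20
merge 3/20 + 17/60 → 13/30
merge 17/60 + 17/60 → 17/30
merge 13/30 + 17/30 → 1
L = 3/20 + 13/30 + 17/30 + 1 = 43/20 = 2.15 bits/symbol.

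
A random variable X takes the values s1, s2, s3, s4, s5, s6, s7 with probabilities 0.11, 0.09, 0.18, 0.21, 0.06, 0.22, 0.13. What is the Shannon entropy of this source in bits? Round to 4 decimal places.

2.6878 bits

H = −Σ pᵢ log₂ pᵢ.
−0.11·log₂(0.11) = 0.3503
−0.09·log₂(0.09) = 0.3127
−0.18·log₂(0.18) = 0.4453
−0.21·log₂(0.21) = 0.4728
−0.06·log₂(0.06) = 0.2435
−0.22·log₂(0.22) = 0.4806
−0.13·log₂(0.13) = 0.3826
Sum ≈ 2.6878 → 2.6878 bits.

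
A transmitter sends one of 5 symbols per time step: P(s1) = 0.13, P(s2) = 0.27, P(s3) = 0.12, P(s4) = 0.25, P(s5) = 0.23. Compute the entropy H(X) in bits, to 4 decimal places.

H = −Σ pᵢ log₂ pᵢ.
−0.13·log₂(0.13) = 0.3826
−0.27·log₂(0.27) = 0.5100
−0.12·log₂(0.12) = 0.3671
−0.25·log₂(0.25) = 0.5000
−0.23·log₂(0.23) = 0.4877
Sum ≈ 2.2474 → 2.2474 bits.

2.2474 bits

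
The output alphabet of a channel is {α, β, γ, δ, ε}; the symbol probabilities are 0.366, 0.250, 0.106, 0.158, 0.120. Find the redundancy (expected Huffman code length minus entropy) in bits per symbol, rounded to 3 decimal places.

Entropy H = −Σ p log₂ p ≈ 2.1616 bits.
Huffman merges: 53/500+3/25→113/500; 79/500+113/500→48/125; 1/4+183/500→77/125; 48/125+77/125→1. L = 1113/500 ≈ 2.2260.
L − H = 2.2260 − 2.1616 = 0.064 bits.

0.064 bits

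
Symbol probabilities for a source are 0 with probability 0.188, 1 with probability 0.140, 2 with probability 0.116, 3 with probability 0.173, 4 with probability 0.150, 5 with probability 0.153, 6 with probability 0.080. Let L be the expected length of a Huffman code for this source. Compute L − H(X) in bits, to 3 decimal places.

Entropy H = −Σ p log₂ p ≈ 2.7652 bits.
Huffman merges: 2/25+29/250→49/250; 7/50+3/20→29/100; 153/1000+173/1000→163/500; 47/250+49/250→48/125; 29/100+163/500→77/125; 48/125+77/125→1. L = 703/250 ≈ 2.8120.
L − H = 2.8120 − 2.7652 = 0.047 bits.

0.047 bits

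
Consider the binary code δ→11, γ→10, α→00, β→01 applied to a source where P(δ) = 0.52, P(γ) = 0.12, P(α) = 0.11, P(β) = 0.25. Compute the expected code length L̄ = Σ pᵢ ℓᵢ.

2 bits/symbol

L̄ = Σ pᵢ·ℓᵢ = 0.52·2 + 0.12·2 + 0.11·2 + 0.25·2 = 2 bits/symbol.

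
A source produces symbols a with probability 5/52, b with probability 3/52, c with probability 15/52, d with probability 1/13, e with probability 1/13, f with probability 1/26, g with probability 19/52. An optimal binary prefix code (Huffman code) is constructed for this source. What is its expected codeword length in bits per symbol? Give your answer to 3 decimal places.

Repeatedly combine the two least-probable nodes; the expected code length is the sum of the merged weights.
merge 1/26 + 3/52 → 5/52
merge 1/13 + 1/13 → 2/13
merge 5/52 + 5/52 → 5/26
merge 2/13 + 5/26 → 9/26
merge 15/52 + 9/26 → 33/52
merge 19/52 + 33/52 → 1
L = 5/52 + 2/13 + 5/26 + 9/26 + 33/52 + 1 = 63/26 ≈ 2.423 bits/symbol.

2.423 bits/symbol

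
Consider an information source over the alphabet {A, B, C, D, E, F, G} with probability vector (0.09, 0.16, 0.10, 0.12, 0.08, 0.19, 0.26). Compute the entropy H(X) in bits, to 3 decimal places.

2.687 bits

H = −Σ pᵢ log₂ pᵢ.
−0.09·log₂(0.09) = 0.3127
−0.16·log₂(0.16) = 0.4230
−0.10·log₂(0.10) = 0.3322
−0.12·log₂(0.12) = 0.3671
−0.08·log₂(0.08) = 0.2915
−0.19·log₂(0.19) = 0.4552
−0.26·log₂(0.26) = 0.5053
Sum ≈ 2.6870 → 2.687 bits.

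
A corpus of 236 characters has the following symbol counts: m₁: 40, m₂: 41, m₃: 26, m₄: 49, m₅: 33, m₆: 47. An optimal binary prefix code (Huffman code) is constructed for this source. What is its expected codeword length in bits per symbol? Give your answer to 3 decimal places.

Probabilities are the counts divided by 236.
Repeatedly combine the two least-probable nodes; the expected code length is the sum of the merged weights.
merge 13/118 + 33/236 → 1/4
merge 10/59 + 41/236 → 81/236
merge 47/236 + 49/236 → 24/59
merge 1/4 + 81/236 → 35/59
merge 24/59 + 35/59 → 1
L = 1/4 + 81/236 + 24/59 + 35/59 + 1 = 153/59 ≈ 2.593 bits/symbol.

2.593 bits/symbol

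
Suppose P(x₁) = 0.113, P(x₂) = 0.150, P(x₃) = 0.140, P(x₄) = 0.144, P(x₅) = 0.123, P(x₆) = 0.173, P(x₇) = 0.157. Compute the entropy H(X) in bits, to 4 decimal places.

H = −Σ pᵢ log₂ pᵢ.
−0.113·log₂(0.113) = 0.3555
−0.150·log₂(0.150) = 0.4105
−0.140·log₂(0.140) = 0.3971
−0.144·log₂(0.144) = 0.4026
−0.123·log₂(0.123) = 0.3719
−0.173·log₂(0.173) = 0.4379
−0.157·log₂(0.157) = 0.4194
Sum ≈ 2.7948 → 2.7948 bits.

2.7948 bits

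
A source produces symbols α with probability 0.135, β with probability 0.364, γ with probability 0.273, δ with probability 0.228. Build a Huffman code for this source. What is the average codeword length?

Repeatedly combine the two least-probable nodes; the expected code length is the sum of the merged weights.
merge 27/200 + 57/250 → 363/1000
merge 273/1000 + 363/1000 → 159/250
merge 91/250 + 159/250 → 1
L = 363/1000 + 159/250 + 1 = 1999/1000 = 1.999 bits/symbol.

1.999 bits/symbol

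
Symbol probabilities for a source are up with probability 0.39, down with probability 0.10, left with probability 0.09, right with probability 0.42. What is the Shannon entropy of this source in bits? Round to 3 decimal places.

H = −Σ pᵢ log₂ pᵢ.
−0.39·log₂(0.39) = 0.5298
−0.10·log₂(0.10) = 0.3322
−0.09·log₂(0.09) = 0.3127
−0.42·log₂(0.42) = 0.5256
Sum ≈ 1.7003 → 1.700 bits.

1.700 bits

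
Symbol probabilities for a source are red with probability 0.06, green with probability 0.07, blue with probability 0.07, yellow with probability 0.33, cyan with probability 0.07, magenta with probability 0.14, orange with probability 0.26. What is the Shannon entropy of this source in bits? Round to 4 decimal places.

2.4794 bits

H = −Σ pᵢ log₂ pᵢ.
−0.06·log₂(0.06) = 0.2435
−0.07·log₂(0.07) = 0.2686
−0.07·log₂(0.07) = 0.2686
−0.33·log₂(0.33) = 0.5278
−0.07·log₂(0.07) = 0.2686
−0.14·log₂(0.14) = 0.3971
−0.26·log₂(0.26) = 0.5053
Sum ≈ 2.4794 → 2.4794 bits.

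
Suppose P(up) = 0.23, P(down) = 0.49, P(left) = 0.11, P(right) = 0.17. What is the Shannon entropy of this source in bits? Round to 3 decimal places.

H = −Σ pᵢ log₂ pᵢ.
−0.23·log₂(0.23) = 0.4877
−0.49·log₂(0.49) = 0.5043
−0.11·log₂(0.11) = 0.3503
−0.17·log₂(0.17) = 0.4346
Sum ≈ 1.7768 → 1.777 bits.

1.777 bits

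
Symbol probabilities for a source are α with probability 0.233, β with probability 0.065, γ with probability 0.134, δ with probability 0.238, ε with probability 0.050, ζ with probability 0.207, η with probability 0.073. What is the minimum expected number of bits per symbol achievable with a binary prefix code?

Repeatedly combine the two least-probable nodes; the expected code length is the sum of the merged weights.
merge 1/20 + 13/200 → 23/200
merge 73/1000 + 23/200 → 47/250
merge 67/500 + 47/250 → 161/500
merge 207/1000 + 233/1000 → 11/25
merge 119/500 + 161/500 → 14/25
merge 11/25 + 14/25 → 1
L = 23/200 + 47/250 + 161/500 + 11/25 + 14/25 + 1 = 21/8 = 2.625 bits/symbol.

2.625 bits/symbol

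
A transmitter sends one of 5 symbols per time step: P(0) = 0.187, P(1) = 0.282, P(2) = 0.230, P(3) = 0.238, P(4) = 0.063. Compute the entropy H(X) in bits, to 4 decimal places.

H = −Σ pᵢ log₂ pᵢ.
−0.187·log₂(0.187) = 0.4523
−0.282·log₂(0.282) = 0.5150
−0.230·log₂(0.230) = 0.4877
−0.238·log₂(0.238) = 0.4929
−0.063·log₂(0.063) = 0.2513
Sum ≈ 2.1992 → 2.1992 bits.

2.1992 bits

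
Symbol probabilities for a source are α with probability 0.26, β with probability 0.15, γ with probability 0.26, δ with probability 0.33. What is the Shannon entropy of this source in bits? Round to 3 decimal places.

1.949 bits

H = −Σ pᵢ log₂ pᵢ.
−0.26·log₂(0.26) = 0.5053
−0.15·log₂(0.15) = 0.4105
−0.26·log₂(0.26) = 0.5053
−0.33·log₂(0.33) = 0.5278
Sum ≈ 1.9489 → 1.949 bits.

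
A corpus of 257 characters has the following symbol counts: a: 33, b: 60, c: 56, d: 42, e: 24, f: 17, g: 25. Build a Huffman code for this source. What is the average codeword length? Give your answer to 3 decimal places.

2.708 bits/symbol

Probabilities are the counts divided by 257.
Repeatedly combine the two least-probable nodes; the expected code length is the sum of the merged weights.
merge 17/257 + 24/257 → 41/257
merge 25/257 + 33/257 → 58/257
merge 41/257 + 42/257 → 83/257
merge 56/257 + 58/257 → 114/257
merge 60/257 + 83/257 → 143/257
merge 114/257 + 143/257 → 1
L = 41/257 + 58/257 + 83/257 + 114/257 + 143/257 + 1 = 696/257 ≈ 2.708 bits/symbol.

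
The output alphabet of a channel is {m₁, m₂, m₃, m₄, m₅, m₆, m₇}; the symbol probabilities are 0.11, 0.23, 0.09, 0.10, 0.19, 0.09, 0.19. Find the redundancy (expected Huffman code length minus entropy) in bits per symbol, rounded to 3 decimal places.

0.054 bits

Entropy H = −Σ p log₂ p ≈ 2.7059 bits.
Huffman merges: 9/100+9/100→9/50; 1/10+11/100→21/100; 9/50+19/100→37/100; 19/100+21/100→2/5; 23/100+37/100→3/5; 2/5+3/5→1. L = 69/25 ≈ 2.7600.
L − H = 2.7600 − 2.7059 = 0.054 bits.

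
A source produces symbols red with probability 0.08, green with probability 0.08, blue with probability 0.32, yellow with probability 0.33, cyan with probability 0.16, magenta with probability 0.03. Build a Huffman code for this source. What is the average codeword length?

Repeatedly combine the two least-probable nodes; the expected code length is the sum of the merged weights.
merge 3/100 + 2/25 → 11/100
merge 2/25 + 11/100 → 19/100
merge 4/25 + 19/100 → 7/20
merge 8/25 + 33/100 → 13/20
merge 7/20 + 13/20 → 1
L = 11/100 + 19/100 + 7/20 + 13/20 + 1 = 23/10 = 2.3 bits/symbol.

2.3 bits/symbol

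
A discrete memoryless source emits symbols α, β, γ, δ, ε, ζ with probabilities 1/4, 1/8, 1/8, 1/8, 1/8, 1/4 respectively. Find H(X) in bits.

Each probability is a power of 1/2, so log₂(1/p) is an integer.
H = Σ p·log₂(1/p) = 1/4·2 + 1/8·3 + 1/8·3 + 1/8·3 + 1/8·3 + 1/4·2 = 2.5 bits.

2.5 bits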